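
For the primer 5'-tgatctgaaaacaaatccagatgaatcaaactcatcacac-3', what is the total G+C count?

14

A=18, T=8, C=10, G=4
G+C = 4 + 10 = 14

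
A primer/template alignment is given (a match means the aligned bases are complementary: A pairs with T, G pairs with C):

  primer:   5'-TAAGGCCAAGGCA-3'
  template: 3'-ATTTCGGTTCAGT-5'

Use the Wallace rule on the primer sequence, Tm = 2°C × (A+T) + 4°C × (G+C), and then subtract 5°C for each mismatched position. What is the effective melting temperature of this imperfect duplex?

Primer base counts: A=5, T=1, G=4, C=3 → A+T=6, G+C=7
Perfect-match Tm = 2(6) + 4(7) = 12 + 28 = 40°C
Mismatches (positions where the bases are not complementary): 2 (at positions 4, 11)
Effective Tm = 40 − 2×5 = 40 − 10 = 30°C

30°C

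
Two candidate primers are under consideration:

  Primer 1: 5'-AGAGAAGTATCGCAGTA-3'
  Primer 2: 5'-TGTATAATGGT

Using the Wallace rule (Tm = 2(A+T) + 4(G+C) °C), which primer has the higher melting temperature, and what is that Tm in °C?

Primer 1: A+T=10, G+C=7 → Tm = 2(10)+4(7) = 48°C
Primer 2: A+T=8, G+C=3 → Tm = 2(8)+4(3) = 28°C
48°C vs 28°C → primer 1 is higher.

Primer 1, 48°C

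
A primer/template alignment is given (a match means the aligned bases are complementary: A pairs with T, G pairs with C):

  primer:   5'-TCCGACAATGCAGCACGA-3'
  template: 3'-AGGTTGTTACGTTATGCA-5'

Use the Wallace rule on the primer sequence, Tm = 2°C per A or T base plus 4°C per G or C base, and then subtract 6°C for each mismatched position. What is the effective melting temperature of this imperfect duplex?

Primer base counts: A=6, T=2, G=4, C=6 → A+T=8, G+C=10
Perfect-match Tm = 2(8) + 4(10) = 16 + 40 = 56°C
Mismatches (positions where the bases are not complementary): 4 (at positions 4, 13, 14, 18)
Effective Tm = 56 − 4×6 = 56 − 24 = 32°C

32°C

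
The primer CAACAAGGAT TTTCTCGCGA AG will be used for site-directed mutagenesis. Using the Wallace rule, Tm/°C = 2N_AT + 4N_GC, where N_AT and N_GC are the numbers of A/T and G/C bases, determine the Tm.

64°C

Base counts: A=7, C=5, T=5, G=5
A+T = 12, G+C = 10
Tm = 2×12 + 4×10 = 64°C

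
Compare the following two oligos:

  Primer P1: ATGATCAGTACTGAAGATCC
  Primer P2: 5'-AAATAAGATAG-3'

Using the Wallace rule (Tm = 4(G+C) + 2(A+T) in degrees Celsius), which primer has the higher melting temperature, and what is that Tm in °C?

Primer P1, 56°C

Primer P1: A+T=12, G+C=8 → Tm = 2(12)+4(8) = 56°C
Primer P2: A+T=9, G+C=2 → Tm = 2(9)+4(2) = 26°C
56°C vs 26°C → primer P1 is higher.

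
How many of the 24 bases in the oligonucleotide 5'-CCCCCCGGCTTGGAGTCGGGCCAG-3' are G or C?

19

Scanning the sequence gives A=2, G=9, C=10, T=3.
G+C = 9 + 10 = 19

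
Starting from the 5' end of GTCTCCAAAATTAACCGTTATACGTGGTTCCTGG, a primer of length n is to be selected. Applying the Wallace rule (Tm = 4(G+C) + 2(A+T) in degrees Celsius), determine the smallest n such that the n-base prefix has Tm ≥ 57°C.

n = 22

First 21 bases: GTCTCCAAAATTAACCGTTAT → Tm = 56°C (< 57°C)
First 22 bases: GTCTCCAAAATTAACCGTTATA → Tm = 58°C (≥ 57°C)
Since every base adds ≥2°C, Tm only increases with n, so the threshold is first crossed at n = 22.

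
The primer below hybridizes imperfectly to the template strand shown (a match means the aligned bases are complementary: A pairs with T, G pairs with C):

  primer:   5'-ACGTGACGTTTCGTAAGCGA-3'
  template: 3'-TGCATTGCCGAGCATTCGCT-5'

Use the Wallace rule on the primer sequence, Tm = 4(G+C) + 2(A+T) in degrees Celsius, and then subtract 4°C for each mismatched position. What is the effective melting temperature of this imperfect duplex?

48°C

Primer base counts: A=5, T=5, G=6, C=4 → A+T=10, G+C=10
Perfect-match Tm = 2(10) + 4(10) = 20 + 40 = 60°C
Mismatches (positions where the bases are not complementary): 3 (at positions 5, 9, 10)
Effective Tm = 60 − 3×4 = 60 − 12 = 48°C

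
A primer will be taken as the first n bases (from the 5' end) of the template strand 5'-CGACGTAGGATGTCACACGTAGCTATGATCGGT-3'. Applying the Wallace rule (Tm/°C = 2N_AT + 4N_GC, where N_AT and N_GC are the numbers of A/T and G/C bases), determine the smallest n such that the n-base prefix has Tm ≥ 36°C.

First 11 bases: CGACGTAGGAT → Tm = 34°C (< 36°C)
First 12 bases: CGACGTAGGATG → Tm = 38°C (≥ 36°C)
Since every base adds ≥2°C, Tm only increases with n, so the threshold is first crossed at n = 12.

n = 12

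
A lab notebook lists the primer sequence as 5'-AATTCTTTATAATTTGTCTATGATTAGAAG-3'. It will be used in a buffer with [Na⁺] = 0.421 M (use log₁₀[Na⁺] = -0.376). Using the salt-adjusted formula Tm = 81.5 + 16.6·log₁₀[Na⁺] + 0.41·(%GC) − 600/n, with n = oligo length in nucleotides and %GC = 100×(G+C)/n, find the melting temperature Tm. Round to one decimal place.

63.5°C

Length n = 30. Scanning the sequence gives G=4, A=10, C=2, T=14.
G+C = 6, so %GC = 6/30 × 100 = 20%
Salt term: 16.6 × (-0.376) = -6.242
GC term: 0.41 × 20 = 8.2; length term: −600/30 = −20
Tm = 81.5 + (-6.242) + 8.2 − 20 = 63.458 → 63.5°C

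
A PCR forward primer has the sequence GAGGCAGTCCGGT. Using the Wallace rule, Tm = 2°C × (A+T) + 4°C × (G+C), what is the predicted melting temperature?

Counting bases: T=2, C=3, G=6, A=2
AT pairs contribute 4, GC pairs contribute 9.
Tm = 2(4) + 4(9) = 8 + 36 = 44°C

44°C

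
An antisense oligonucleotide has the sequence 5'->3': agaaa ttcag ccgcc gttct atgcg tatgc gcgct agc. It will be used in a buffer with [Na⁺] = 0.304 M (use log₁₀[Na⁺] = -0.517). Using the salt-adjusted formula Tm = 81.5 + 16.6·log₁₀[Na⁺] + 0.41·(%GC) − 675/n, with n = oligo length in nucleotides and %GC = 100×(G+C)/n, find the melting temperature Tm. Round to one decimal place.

Length n = 38. Base counts: T=9, G=10, A=8, C=11
G+C = 21, so %GC = 21/38 × 100 = 55.263%
Salt term: 16.6 × (-0.517) = -8.582
GC term: 0.41 × 55.263 = 22.658; length term: −675/38 = −17.763
Tm = 81.5 + (-8.582) + 22.658 − 17.763 = 77.813 → 77.8°C

77.8°C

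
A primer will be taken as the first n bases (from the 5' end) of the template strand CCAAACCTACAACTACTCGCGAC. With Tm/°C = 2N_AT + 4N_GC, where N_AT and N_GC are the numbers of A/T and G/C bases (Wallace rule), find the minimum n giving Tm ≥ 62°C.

n = 21

First 20 bases: CCAAACCTACAACTACTCGC → Tm = 60°C (< 62°C)
First 21 bases: CCAAACCTACAACTACTCGCG → Tm = 64°C (≥ 62°C)
Each additional base adds 2°C (A/T) or 4°C (G/C), so Tm is non-decreasing in n; n = 21 is the first length to reach 62°C.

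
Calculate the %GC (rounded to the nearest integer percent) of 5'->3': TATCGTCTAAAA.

Scanning the sequence gives T=4, G=1, A=5, C=2.
G+C = 1 + 2 = 3 out of 12 bases
%GC = 3/12 × 100 = 25% ≈ 25%

25%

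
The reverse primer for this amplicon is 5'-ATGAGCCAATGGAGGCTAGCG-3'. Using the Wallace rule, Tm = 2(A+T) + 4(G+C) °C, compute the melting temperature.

Base counts: C=4, T=3, G=8, A=6
AT pairs contribute 9, GC pairs contribute 12.
Tm = 2(9) + 4(12) = 18 + 48 = 66°C

66°C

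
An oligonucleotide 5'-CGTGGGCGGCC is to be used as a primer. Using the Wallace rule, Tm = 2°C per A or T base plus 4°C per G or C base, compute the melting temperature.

42°C

Counting bases: C=4, A=0, G=6, T=1
A+T = 1, G+C = 10
Tm = 2(1) + 4(10) = 2 + 40 = 42°C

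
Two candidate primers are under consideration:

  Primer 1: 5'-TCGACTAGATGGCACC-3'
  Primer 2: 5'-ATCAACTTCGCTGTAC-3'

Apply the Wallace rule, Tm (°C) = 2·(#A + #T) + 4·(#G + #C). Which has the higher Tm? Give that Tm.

Primer 1, 50°C

Primer 1: A+T=7, G+C=9 → Tm = 2(7)+4(9) = 50°C
Primer 2: A+T=9, G+C=7 → Tm = 2(9)+4(7) = 46°C
50°C vs 46°C → primer 1 is higher.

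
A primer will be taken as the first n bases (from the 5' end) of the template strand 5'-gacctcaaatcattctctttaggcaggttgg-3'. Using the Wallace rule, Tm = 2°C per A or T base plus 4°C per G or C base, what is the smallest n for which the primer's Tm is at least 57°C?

First 21 bases: GACCTCAAATCATTCTCTTTA → Tm = 56°C (< 57°C)
First 22 bases: GACCTCAAATCATTCTCTTTAG → Tm = 60°C (≥ 57°C)
Since every base adds ≥2°C, Tm only increases with n, so the threshold is first crossed at n = 22.

n = 22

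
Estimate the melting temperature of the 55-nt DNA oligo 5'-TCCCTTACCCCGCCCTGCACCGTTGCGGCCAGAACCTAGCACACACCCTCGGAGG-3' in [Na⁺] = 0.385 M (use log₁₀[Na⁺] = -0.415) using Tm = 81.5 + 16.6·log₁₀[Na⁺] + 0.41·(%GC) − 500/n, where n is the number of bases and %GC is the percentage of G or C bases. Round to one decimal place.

93.1°C

Length n = 55. C=25, T=8, G=12, A=10
G+C = 37, so %GC = 37/55 × 100 = 67.273%
Salt term: 16.6 × (-0.415) = -6.889
GC term: 0.41 × 67.273 = 27.582; length term: −500/55 = −9.091
Tm = 81.5 + (-6.889) + 27.582 − 9.091 = 93.102 → 93.1°C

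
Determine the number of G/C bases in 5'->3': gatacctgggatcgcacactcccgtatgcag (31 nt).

Counting bases: A=7, G=8, C=10, T=6
G+C = 8 + 10 = 18

18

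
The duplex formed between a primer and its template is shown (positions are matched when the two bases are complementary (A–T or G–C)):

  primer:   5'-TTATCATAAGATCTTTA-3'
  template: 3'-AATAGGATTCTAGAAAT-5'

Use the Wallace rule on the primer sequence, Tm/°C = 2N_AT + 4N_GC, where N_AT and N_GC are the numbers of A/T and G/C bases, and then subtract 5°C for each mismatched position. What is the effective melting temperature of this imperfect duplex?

Primer base counts: A=6, T=8, G=1, C=2 → A+T=14, G+C=3
Perfect-match Tm = 2(14) + 4(3) = 28 + 12 = 40°C
Mismatches (positions where the bases are not complementary): 1 (at position 6)
Effective Tm = 40 − 1×5 = 40 − 5 = 35°C

35°C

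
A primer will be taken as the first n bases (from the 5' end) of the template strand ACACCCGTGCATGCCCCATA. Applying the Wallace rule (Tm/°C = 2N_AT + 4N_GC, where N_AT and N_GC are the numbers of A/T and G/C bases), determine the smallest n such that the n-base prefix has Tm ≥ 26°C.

n = 8

First 7 bases: ACACCCG → Tm = 24°C (< 26°C)
First 8 bases: ACACCCGT → Tm = 26°C (≥ 26°C)
Since every base adds ≥2°C, Tm only increases with n, so the threshold is first crossed at n = 8.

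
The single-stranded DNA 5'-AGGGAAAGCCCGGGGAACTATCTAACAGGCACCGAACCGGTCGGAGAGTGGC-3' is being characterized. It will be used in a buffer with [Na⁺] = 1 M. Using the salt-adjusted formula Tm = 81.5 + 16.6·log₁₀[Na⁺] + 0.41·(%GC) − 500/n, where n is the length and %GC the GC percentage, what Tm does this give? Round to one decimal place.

97.1°C

Length n = 52. A=15, G=19, T=5, C=13
G+C = 32, so %GC = 32/52 × 100 = 61.538%
Salt term: 16.6 × (0) = 0
GC term: 0.41 × 61.538 = 25.231; length term: −500/52 = −9.615
Tm = 81.5 + (0) + 25.231 − 9.615 = 97.116 → 97.1°C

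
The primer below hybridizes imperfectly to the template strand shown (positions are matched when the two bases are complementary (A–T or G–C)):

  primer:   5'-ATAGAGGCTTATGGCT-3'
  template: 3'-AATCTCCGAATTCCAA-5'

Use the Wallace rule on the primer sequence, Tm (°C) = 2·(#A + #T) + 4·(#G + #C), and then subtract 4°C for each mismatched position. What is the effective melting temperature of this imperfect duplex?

34°C

Primer base counts: A=4, T=5, G=5, C=2 → A+T=9, G+C=7
Perfect-match Tm = 2(9) + 4(7) = 18 + 28 = 46°C
Mismatches (positions where the bases are not complementary): 3 (at positions 1, 12, 15)
Effective Tm = 46 − 3×4 = 46 − 12 = 34°C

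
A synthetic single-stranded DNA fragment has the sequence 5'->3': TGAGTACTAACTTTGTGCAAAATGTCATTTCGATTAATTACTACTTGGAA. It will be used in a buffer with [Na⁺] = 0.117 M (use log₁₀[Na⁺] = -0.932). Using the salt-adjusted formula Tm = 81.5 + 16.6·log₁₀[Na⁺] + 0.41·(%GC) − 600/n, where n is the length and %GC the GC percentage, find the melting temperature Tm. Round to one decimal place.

Length n = 50. A=16, T=19, C=7, G=8
G+C = 15, so %GC = 15/50 × 100 = 30%
Salt term: 16.6 × (-0.932) = -15.471
GC term: 0.41 × 30 = 12.3; length term: −600/50 = −12
Tm = 81.5 + (-15.471) + 12.3 − 12 = 66.329 → 66.3°C

66.3°C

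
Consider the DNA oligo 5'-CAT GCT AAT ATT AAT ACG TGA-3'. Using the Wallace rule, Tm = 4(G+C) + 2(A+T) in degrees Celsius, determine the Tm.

Base counts: G=3, A=8, C=3, T=7
AT pairs contribute 15, GC pairs contribute 6.
Tm = 2(15) + 4(6) = 30 + 24 = 54°C

54°C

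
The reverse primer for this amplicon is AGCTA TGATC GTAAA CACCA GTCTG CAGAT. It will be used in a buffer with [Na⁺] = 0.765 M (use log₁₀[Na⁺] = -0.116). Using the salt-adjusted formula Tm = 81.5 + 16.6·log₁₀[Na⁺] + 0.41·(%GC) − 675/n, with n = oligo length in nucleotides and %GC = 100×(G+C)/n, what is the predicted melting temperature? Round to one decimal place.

74.8°C

Length n = 30. T=7, A=10, C=7, G=6
G+C = 13, so %GC = 13/30 × 100 = 43.333%
Salt term: 16.6 × (-0.116) = -1.926
GC term: 0.41 × 43.333 = 17.767; length term: −675/30 = −22.5
Tm = 81.5 + (-1.926) + 17.767 − 22.5 = 74.841 → 74.8°C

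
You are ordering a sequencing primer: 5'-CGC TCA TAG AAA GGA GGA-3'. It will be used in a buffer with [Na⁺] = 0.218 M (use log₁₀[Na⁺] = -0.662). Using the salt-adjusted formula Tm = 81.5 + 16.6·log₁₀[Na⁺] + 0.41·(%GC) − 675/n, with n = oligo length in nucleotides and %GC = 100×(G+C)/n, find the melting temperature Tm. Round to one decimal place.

Length n = 18. Base counts: G=6, C=3, A=7, T=2
G+C = 9, so %GC = 9/18 × 100 = 50%
Salt term: 16.6 × (-0.662) = -10.989
GC term: 0.41 × 50 = 20.5; length term: −675/18 = −37.5
Tm = 81.5 + (-10.989) + 20.5 − 37.5 = 53.511 → 53.5°C

53.5°C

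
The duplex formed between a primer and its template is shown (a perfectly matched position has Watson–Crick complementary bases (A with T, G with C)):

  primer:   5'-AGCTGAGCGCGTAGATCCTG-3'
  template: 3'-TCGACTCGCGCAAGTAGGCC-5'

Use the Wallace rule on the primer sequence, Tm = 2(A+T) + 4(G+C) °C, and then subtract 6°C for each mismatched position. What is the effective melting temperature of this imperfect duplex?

46°C

Primer base counts: A=4, T=4, G=7, C=5 → A+T=8, G+C=12
Perfect-match Tm = 2(8) + 4(12) = 16 + 48 = 64°C
Mismatches (positions where the bases are not complementary): 3 (at positions 13, 14, 19)
Effective Tm = 64 − 3×6 = 64 − 18 = 46°C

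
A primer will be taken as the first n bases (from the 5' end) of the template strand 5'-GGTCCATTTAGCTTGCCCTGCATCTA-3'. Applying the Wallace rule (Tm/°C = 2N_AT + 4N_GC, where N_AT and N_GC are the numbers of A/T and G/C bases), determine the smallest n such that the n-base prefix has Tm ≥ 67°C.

n = 22

First 21 bases: GGTCCATTTAGCTTGCCCTGC → Tm = 66°C (< 67°C)
First 22 bases: GGTCCATTTAGCTTGCCCTGCA → Tm = 68°C (≥ 67°C)
Since every base adds ≥2°C, Tm only increases with n, so the threshold is first crossed at n = 22.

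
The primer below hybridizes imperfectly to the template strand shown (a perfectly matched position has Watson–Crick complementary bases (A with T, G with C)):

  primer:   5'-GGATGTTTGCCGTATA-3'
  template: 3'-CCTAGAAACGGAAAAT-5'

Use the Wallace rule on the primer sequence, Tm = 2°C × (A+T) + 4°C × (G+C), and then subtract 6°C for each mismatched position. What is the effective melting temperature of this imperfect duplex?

Primer base counts: A=3, T=6, G=5, C=2 → A+T=9, G+C=7
Perfect-match Tm = 2(9) + 4(7) = 18 + 28 = 46°C
Mismatches (positions where the bases are not complementary): 3 (at positions 5, 12, 14)
Effective Tm = 46 − 3×6 = 46 − 18 = 28°C

28°C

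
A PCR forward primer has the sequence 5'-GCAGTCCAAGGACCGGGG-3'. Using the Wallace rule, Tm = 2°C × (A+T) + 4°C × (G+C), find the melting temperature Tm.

Counting bases: A=4, T=1, C=5, G=8
A+T = 5, G+C = 13
Tm = 2(5) + 4(13) = 10 + 52 = 62°C

62°C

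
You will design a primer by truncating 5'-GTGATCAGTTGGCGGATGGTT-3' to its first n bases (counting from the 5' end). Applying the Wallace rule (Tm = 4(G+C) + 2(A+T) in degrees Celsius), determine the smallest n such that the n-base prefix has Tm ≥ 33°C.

First 11 bases: GTGATCAGTTG → Tm = 32°C (< 33°C)
First 12 bases: GTGATCAGTTGG → Tm = 36°C (≥ 33°C)
Since every base adds ≥2°C, Tm only increases with n, so the threshold is first crossed at n = 12.

n = 12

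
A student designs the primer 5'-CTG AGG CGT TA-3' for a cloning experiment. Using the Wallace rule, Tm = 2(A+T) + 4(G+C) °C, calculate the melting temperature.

Scanning the sequence gives G=4, T=3, A=2, C=2.
A+T = 5, G+C = 6
Tm = 2×5 + 4×6 = 34°C

34°C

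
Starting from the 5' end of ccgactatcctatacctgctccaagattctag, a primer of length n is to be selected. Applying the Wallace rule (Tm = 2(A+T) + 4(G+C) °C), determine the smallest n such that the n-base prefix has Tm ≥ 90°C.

n = 31

First 30 bases: CCGACTATCCTATACCTGCTCCAAGATTCT → Tm = 88°C (< 90°C)
First 31 bases: CCGACTATCCTATACCTGCTCCAAGATTCTA → Tm = 90°C (≥ 90°C)
Since every base adds ≥2°C, Tm only increases with n, so the threshold is first crossed at n = 31.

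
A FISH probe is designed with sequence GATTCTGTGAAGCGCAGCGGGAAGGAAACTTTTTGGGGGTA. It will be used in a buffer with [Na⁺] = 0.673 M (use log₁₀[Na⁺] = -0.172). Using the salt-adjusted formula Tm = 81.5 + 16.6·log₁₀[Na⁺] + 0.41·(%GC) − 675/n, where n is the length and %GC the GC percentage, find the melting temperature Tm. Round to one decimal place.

Length n = 41. T=10, C=5, A=10, G=16
G+C = 21, so %GC = 21/41 × 100 = 51.22%
Salt term: 16.6 × (-0.172) = -2.855
GC term: 0.41 × 51.22 = 21; length term: −675/41 = −16.463
Tm = 81.5 + (-2.855) + 21 − 16.463 = 83.182 → 83.2°C

83.2°C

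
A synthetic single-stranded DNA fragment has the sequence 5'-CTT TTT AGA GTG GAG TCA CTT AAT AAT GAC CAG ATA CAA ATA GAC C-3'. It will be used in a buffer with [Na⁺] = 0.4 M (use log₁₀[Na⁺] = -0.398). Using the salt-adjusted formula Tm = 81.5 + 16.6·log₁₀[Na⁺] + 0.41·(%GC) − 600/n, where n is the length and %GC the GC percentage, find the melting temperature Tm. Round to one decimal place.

76.1°C

Length n = 46. Base counts: T=13, C=8, A=17, G=8
G+C = 16, so %GC = 16/46 × 100 = 34.783%
Salt term: 16.6 × (-0.398) = -6.607
GC term: 0.41 × 34.783 = 14.261; length term: −600/46 = −13.043
Tm = 81.5 + (-6.607) + 14.261 − 13.043 = 76.111 → 76.1°C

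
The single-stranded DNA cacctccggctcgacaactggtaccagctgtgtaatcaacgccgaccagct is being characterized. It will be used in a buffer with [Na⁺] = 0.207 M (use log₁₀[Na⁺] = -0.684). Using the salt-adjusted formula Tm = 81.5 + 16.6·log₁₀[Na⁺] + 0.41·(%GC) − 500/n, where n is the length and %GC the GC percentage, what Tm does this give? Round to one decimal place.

84.5°C

Length n = 51. Scanning the sequence gives T=9, C=19, A=12, G=11.
G+C = 30, so %GC = 30/51 × 100 = 58.824%
Salt term: 16.6 × (-0.684) = -11.354
GC term: 0.41 × 58.824 = 24.118; length term: −500/51 = −9.804
Tm = 81.5 + (-11.354) + 24.118 − 9.804 = 84.46 → 84.5°C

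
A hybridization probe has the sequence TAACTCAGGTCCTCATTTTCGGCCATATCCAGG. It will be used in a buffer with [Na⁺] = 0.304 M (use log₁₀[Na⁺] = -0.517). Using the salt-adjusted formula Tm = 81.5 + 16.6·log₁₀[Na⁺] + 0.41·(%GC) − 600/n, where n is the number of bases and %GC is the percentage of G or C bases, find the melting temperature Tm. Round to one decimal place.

74.6°C

Length n = 33. A=7, T=10, C=10, G=6
G+C = 16, so %GC = 16/33 × 100 = 48.485%
Salt term: 16.6 × (-0.517) = -8.582
GC term: 0.41 × 48.485 = 19.879; length term: −600/33 = −18.182
Tm = 81.5 + (-8.582) + 19.879 − 18.182 = 74.615 → 74.6°C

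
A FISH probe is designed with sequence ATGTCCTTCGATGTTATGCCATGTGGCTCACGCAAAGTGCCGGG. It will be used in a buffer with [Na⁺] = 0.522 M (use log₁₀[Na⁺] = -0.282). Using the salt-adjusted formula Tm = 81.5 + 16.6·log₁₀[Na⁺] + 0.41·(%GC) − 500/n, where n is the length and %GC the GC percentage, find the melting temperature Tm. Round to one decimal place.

87.8°C

Length n = 44. A=8, G=13, T=12, C=11
G+C = 24, so %GC = 24/44 × 100 = 54.545%
Salt term: 16.6 × (-0.282) = -4.681
GC term: 0.41 × 54.545 = 22.363; length term: −500/44 = −11.364
Tm = 81.5 + (-4.681) + 22.363 − 11.364 = 87.818 → 87.8°C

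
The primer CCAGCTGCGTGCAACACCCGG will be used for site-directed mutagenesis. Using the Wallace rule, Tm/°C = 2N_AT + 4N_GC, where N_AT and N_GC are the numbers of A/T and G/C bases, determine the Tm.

72°C

Scanning the sequence gives C=9, A=4, T=2, G=6.
AT pairs contribute 6, GC pairs contribute 15.
Tm = 2(6) + 4(15) = 12 + 60 = 72°C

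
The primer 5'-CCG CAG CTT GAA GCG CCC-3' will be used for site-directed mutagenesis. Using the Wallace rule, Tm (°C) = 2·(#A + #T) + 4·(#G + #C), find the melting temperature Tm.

62°C

Scanning the sequence gives A=3, T=2, G=5, C=8.
AT pairs contribute 5, GC pairs contribute 13.
Tm = 4·13 + 2·5 = 52 + 10 = 62°C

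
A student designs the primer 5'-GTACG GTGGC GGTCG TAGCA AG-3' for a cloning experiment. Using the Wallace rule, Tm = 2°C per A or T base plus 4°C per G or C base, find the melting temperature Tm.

Scanning the sequence gives C=4, A=4, T=4, G=10.
AT pairs contribute 8, GC pairs contribute 14.
Tm = 2(8) + 4(14) = 16 + 56 = 72°C

72°C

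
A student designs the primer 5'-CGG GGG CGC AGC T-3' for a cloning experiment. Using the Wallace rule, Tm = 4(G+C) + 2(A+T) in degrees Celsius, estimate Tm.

48°C

Base counts: G=7, T=1, A=1, C=4
A+T = 2, G+C = 11
Tm = 4·11 + 2·2 = 44 + 4 = 48°C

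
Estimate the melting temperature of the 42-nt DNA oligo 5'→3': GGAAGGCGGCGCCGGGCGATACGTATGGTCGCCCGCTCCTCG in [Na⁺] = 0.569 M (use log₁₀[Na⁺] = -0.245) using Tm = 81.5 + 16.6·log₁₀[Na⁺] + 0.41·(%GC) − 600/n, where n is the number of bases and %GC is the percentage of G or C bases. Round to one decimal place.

Length n = 42. G=17, C=14, T=6, A=5
G+C = 31, so %GC = 31/42 × 100 = 73.81%
Salt term: 16.6 × (-0.245) = -4.067
GC term: 0.41 × 73.81 = 30.262; length term: −600/42 = −14.286
Tm = 81.5 + (-4.067) + 30.262 − 14.286 = 93.409 → 93.4°C

93.4°C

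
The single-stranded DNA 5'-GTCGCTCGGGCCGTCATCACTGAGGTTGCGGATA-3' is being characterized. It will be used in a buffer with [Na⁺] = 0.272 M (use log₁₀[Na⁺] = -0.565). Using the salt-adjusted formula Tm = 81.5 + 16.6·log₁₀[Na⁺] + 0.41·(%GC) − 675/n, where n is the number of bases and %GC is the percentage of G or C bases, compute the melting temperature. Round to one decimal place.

Length n = 34. Counting bases: T=8, G=12, A=5, C=9
G+C = 21, so %GC = 21/34 × 100 = 61.765%
Salt term: 16.6 × (-0.565) = -9.379
GC term: 0.41 × 61.765 = 25.324; length term: −675/34 = −19.853
Tm = 81.5 + (-9.379) + 25.324 − 19.853 = 77.592 → 77.6°C

77.6°C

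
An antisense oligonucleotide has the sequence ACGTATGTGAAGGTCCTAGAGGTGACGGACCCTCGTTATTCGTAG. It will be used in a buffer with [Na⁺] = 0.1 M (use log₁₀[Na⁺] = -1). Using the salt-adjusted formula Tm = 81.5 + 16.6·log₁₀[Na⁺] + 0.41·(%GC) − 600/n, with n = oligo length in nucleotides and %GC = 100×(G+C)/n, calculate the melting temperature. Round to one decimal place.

72.5°C

Length n = 45. Scanning the sequence gives C=9, A=10, T=12, G=14.
G+C = 23, so %GC = 23/45 × 100 = 51.111%
Salt term: 16.6 × (-1) = -16.6
GC term: 0.41 × 51.111 = 20.956; length term: −600/45 = −13.333
Tm = 81.5 + (-16.6) + 20.956 − 13.333 = 72.523 → 72.5°C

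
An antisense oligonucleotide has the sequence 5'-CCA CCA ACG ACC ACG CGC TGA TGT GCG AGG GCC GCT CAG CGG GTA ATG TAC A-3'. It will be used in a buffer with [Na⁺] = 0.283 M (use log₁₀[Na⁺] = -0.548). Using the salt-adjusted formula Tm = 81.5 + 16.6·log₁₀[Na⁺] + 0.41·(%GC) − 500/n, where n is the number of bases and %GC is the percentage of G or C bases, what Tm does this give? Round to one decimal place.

88.8°C

Length n = 52. Base counts: G=16, T=7, C=17, A=12
G+C = 33, so %GC = 33/52 × 100 = 63.462%
Salt term: 16.6 × (-0.548) = -9.097
GC term: 0.41 × 63.462 = 26.019; length term: −500/52 = −9.615
Tm = 81.5 + (-9.097) + 26.019 − 9.615 = 88.807 → 88.8°C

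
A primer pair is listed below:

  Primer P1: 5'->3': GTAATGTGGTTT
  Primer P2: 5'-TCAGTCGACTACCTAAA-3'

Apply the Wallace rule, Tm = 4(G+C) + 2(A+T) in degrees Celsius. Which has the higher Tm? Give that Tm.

Primer P1: A+T=8, G+C=4 → Tm = 2(8)+4(4) = 32°C
Primer P2: A+T=10, G+C=7 → Tm = 2(10)+4(7) = 48°C
32°C vs 48°C → primer P2 is higher.

Primer P2, 48°C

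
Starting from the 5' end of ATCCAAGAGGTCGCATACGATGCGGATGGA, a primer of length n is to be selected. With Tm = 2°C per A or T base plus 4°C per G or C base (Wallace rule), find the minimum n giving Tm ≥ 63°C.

n = 22

First 21 bases: ATCCAAGAGGTCGCATACGAT → Tm = 62°C (< 63°C)
First 22 bases: ATCCAAGAGGTCGCATACGATG → Tm = 66°C (≥ 63°C)
Since every base adds ≥2°C, Tm only increases with n, so the threshold is first crossed at n = 22.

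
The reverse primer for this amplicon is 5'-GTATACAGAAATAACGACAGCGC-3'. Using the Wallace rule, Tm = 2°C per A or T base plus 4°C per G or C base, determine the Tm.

T=3, C=5, A=10, G=5
A+T = 13, G+C = 10
Tm = 4·10 + 2·13 = 40 + 26 = 66°C

66°C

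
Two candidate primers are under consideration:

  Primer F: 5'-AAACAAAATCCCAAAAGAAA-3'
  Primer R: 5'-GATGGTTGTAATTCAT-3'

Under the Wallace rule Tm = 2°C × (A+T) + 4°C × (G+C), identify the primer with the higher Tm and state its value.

Primer F, 50°C

Primer F: A+T=15, G+C=5 → Tm = 2(15)+4(5) = 50°C
Primer R: A+T=11, G+C=5 → Tm = 2(11)+4(5) = 42°C
50°C vs 42°C → primer F is higher.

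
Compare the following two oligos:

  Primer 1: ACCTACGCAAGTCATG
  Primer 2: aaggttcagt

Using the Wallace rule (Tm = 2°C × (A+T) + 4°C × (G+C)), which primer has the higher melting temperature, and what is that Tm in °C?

Primer 1: A+T=8, G+C=8 → Tm = 2(8)+4(8) = 48°C
Primer 2: A+T=6, G+C=4 → Tm = 2(6)+4(4) = 28°C
48°C vs 28°C → primer 1 is higher.

Primer 1, 48°C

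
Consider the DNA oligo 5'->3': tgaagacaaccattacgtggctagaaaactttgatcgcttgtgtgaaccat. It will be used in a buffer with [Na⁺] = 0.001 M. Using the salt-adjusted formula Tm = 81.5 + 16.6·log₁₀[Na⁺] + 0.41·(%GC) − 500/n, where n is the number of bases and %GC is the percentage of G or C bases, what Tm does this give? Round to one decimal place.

Length n = 51. Counting bases: G=11, A=16, C=10, T=14
G+C = 21, so %GC = 21/51 × 100 = 41.176%
Salt term: 16.6 × (-3) = -49.8
GC term: 0.41 × 41.176 = 16.882; length term: −500/51 = −9.804
Tm = 81.5 + (-49.8) + 16.882 − 9.804 = 38.778 → 38.8°C

38.8°C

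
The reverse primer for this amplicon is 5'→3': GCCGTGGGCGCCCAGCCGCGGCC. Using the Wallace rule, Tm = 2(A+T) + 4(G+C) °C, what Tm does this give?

G=10, A=1, C=11, T=1
AT pairs contribute 2, GC pairs contribute 21.
Tm = 4·21 + 2·2 = 84 + 4 = 88°C

88°C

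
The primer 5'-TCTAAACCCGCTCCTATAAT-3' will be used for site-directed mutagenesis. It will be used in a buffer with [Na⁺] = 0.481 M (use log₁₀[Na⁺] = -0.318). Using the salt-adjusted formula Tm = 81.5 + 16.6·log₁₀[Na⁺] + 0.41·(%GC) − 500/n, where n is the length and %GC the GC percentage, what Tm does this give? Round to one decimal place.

Length n = 20. Counting bases: T=6, G=1, C=7, A=6
G+C = 8, so %GC = 8/20 × 100 = 40%
Salt term: 16.6 × (-0.318) = -5.279
GC term: 0.41 × 40 = 16.4; length term: −500/20 = −25
Tm = 81.5 + (-5.279) + 16.4 − 25 = 67.621 → 67.6°C

67.6°C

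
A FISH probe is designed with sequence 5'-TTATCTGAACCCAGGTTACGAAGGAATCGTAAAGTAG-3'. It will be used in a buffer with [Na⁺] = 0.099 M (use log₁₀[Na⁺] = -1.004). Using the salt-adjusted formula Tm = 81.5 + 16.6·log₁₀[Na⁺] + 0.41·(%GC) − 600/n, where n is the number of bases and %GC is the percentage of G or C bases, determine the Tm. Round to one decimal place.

Length n = 37. Counting bases: A=13, C=6, T=9, G=9
G+C = 15, so %GC = 15/37 × 100 = 40.541%
Salt term: 16.6 × (-1.004) = -16.666
GC term: 0.41 × 40.541 = 16.622; length term: −600/37 = −16.216
Tm = 81.5 + (-16.666) + 16.622 − 16.216 = 65.24 → 65.2°C

65.2°C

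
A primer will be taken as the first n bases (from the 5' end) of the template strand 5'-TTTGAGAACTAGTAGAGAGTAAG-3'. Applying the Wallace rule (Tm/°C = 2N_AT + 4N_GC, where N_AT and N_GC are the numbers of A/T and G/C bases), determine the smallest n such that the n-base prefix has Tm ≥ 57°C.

First 21 bases: TTTGAGAACTAGTAGAGAGTA → Tm = 56°C (< 57°C)
First 22 bases: TTTGAGAACTAGTAGAGAGTAA → Tm = 58°C (≥ 57°C)
Since every base adds ≥2°C, Tm only increases with n, so the threshold is first crossed at n = 22.

n = 22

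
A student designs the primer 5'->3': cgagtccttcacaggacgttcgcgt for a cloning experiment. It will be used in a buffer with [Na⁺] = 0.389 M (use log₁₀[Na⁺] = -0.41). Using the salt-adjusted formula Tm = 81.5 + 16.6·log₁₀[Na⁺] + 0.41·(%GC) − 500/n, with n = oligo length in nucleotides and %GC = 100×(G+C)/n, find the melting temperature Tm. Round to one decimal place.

Length n = 25. Counting bases: A=4, T=6, C=8, G=7
G+C = 15, so %GC = 15/25 × 100 = 60%
Salt term: 16.6 × (-0.41) = -6.806
GC term: 0.41 × 60 = 24.6; length term: −500/25 = −20
Tm = 81.5 + (-6.806) + 24.6 − 20 = 79.294 → 79.3°C

79.3°C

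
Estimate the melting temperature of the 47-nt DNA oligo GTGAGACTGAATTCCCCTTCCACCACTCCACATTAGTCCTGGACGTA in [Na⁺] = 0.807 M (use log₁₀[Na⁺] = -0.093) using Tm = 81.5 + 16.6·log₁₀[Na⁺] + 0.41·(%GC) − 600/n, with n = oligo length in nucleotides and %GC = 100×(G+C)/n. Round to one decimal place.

88.1°C

Length n = 47. Counting bases: C=16, A=11, T=12, G=8
G+C = 24, so %GC = 24/47 × 100 = 51.064%
Salt term: 16.6 × (-0.093) = -1.544
GC term: 0.41 × 51.064 = 20.936; length term: −600/47 = −12.766
Tm = 81.5 + (-1.544) + 20.936 − 12.766 = 88.126 → 88.1°C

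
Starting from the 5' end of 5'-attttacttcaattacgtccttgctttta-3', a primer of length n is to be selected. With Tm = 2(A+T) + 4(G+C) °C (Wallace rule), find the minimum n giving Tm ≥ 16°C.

n = 7

First 6 bases: ATTTTA → Tm = 12°C (< 16°C)
First 7 bases: ATTTTAC → Tm = 16°C (≥ 16°C)
Since every base adds ≥2°C, Tm only increases with n, so the threshold is first crossed at n = 7.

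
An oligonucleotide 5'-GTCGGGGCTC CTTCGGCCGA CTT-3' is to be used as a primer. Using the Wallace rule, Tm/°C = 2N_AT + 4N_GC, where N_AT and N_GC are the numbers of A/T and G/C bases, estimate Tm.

78°C

Counting bases: A=1, G=8, C=8, T=6
AT pairs contribute 7, GC pairs contribute 16.
Tm = 4·16 + 2·7 = 64 + 14 = 78°C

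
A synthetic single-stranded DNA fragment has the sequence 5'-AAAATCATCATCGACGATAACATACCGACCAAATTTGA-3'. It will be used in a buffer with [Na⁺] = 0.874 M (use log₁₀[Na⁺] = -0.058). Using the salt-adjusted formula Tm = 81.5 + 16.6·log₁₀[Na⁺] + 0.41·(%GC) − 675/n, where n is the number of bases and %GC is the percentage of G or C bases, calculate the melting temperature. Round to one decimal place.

Length n = 38. Scanning the sequence gives G=4, A=17, T=8, C=9.
G+C = 13, so %GC = 13/38 × 100 = 34.211%
Salt term: 16.6 × (-0.058) = -0.963
GC term: 0.41 × 34.211 = 14.027; length term: −675/38 = −17.763
Tm = 81.5 + (-0.963) + 14.027 − 17.763 = 76.801 → 76.8°C

76.8°C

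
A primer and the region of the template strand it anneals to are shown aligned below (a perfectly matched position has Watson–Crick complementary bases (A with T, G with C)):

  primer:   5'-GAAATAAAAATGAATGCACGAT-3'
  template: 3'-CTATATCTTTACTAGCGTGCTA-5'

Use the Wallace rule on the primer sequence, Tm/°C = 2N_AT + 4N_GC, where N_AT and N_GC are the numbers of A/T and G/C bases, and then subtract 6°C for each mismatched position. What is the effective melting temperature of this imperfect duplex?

Primer base counts: A=12, T=4, G=4, C=2 → A+T=16, G+C=6
Perfect-match Tm = 2(16) + 4(6) = 32 + 24 = 56°C
Mismatches (positions where the bases are not complementary): 4 (at positions 3, 7, 14, 15)
Effective Tm = 56 − 4×6 = 56 − 24 = 32°C

32°C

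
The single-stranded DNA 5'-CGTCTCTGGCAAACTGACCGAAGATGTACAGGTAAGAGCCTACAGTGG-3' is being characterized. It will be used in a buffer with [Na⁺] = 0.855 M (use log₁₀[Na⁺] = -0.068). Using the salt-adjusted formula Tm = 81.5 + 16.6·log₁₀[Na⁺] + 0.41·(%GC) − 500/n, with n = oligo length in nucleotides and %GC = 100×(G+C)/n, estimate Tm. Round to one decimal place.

91.3°C

Length n = 48. A=14, T=9, C=11, G=14
G+C = 25, so %GC = 25/48 × 100 = 52.083%
Salt term: 16.6 × (-0.068) = -1.129
GC term: 0.41 × 52.083 = 21.354; length term: −500/48 = −10.417
Tm = 81.5 + (-1.129) + 21.354 − 10.417 = 91.308 → 91.3°C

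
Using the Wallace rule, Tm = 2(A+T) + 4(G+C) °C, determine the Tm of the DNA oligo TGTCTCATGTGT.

34°C

Scanning the sequence gives T=6, G=3, A=1, C=2.
AT pairs contribute 7, GC pairs contribute 5.
Tm = 2(7) + 4(5) = 14 + 20 = 34°C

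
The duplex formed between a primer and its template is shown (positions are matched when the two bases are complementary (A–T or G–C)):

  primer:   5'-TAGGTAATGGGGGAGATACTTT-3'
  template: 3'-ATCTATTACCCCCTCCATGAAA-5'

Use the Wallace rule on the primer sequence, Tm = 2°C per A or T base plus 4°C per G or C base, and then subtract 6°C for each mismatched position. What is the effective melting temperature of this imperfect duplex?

Primer base counts: A=6, T=7, G=8, C=1 → A+T=13, G+C=9
Perfect-match Tm = 2(13) + 4(9) = 26 + 36 = 62°C
Mismatches (positions where the bases are not complementary): 2 (at positions 4, 16)
Effective Tm = 62 − 2×6 = 62 − 12 = 50°C

50°C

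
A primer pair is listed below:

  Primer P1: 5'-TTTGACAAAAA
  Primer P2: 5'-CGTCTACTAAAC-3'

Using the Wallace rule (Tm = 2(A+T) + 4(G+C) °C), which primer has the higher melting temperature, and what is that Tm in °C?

Primer P1: A+T=9, G+C=2 → Tm = 2(9)+4(2) = 26°C
Primer P2: A+T=7, G+C=5 → Tm = 2(7)+4(5) = 34°C
26°C vs 34°C → primer P2 is higher.

Primer P2, 34°C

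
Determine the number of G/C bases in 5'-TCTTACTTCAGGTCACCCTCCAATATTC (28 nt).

12

Base counts: G=2, C=10, T=10, A=6
Total G or C: 2 + 10 = 12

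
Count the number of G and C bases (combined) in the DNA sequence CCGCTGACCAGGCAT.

10

Scanning the sequence gives A=3, G=4, T=2, C=6.
Total G or C: 4 + 6 = 10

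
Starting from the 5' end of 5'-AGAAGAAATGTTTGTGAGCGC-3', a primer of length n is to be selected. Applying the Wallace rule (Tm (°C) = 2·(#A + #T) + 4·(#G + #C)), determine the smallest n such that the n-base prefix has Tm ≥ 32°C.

n = 13

First 12 bases: AGAAGAAATGTT → Tm = 30°C (< 32°C)
First 13 bases: AGAAGAAATGTTT → Tm = 32°C (≥ 32°C)
Since every base adds ≥2°C, Tm only increases with n, so the threshold is first crossed at n = 13.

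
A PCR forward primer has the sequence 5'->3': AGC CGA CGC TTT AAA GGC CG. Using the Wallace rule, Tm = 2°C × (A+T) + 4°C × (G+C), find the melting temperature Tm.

64°C

G=6, T=3, C=6, A=5
A+T = 8, G+C = 12
Tm = 4·12 + 2·8 = 48 + 16 = 64°C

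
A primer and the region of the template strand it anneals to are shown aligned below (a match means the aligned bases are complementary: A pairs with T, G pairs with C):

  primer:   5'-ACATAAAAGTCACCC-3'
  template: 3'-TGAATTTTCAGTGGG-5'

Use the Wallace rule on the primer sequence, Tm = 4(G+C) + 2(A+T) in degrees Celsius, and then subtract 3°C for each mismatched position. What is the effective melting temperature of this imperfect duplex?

39°C

Primer base counts: A=7, T=2, G=1, C=5 → A+T=9, G+C=6
Perfect-match Tm = 2(9) + 4(6) = 18 + 24 = 42°C
Mismatches (positions where the bases are not complementary): 1 (at position 3)
Effective Tm = 42 − 1×3 = 42 − 3 = 39°C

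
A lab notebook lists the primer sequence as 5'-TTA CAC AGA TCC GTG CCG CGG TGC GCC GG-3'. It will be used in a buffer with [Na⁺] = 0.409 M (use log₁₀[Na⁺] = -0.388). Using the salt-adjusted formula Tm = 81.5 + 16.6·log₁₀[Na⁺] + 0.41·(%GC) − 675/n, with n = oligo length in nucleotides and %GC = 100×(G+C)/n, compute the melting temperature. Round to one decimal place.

80.1°C

Length n = 29. C=10, G=10, A=4, T=5
G+C = 20, so %GC = 20/29 × 100 = 68.966%
Salt term: 16.6 × (-0.388) = -6.441
GC term: 0.41 × 68.966 = 28.276; length term: −675/29 = −23.276
Tm = 81.5 + (-6.441) + 28.276 − 23.276 = 80.059 → 80.1°C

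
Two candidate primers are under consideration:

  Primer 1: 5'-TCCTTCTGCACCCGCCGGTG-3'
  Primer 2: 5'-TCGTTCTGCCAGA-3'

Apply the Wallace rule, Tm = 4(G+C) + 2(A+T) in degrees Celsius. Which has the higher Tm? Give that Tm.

Primer 1, 68°C

Primer 1: A+T=6, G+C=14 → Tm = 2(6)+4(14) = 68°C
Primer 2: A+T=6, G+C=7 → Tm = 2(6)+4(7) = 40°C
68°C vs 40°C → primer 1 is higher.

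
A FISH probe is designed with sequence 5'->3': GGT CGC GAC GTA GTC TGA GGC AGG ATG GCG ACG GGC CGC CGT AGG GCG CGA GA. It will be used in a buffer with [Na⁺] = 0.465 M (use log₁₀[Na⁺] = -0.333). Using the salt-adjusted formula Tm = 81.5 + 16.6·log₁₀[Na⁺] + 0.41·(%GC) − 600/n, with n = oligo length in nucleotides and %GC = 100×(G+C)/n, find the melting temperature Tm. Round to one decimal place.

94.0°C

Length n = 53. T=6, G=25, C=13, A=9
G+C = 38, so %GC = 38/53 × 100 = 71.698%
Salt term: 16.6 × (-0.333) = -5.528
GC term: 0.41 × 71.698 = 29.396; length term: −600/53 = −11.321
Tm = 81.5 + (-5.528) + 29.396 − 11.321 = 94.047 → 94.0°C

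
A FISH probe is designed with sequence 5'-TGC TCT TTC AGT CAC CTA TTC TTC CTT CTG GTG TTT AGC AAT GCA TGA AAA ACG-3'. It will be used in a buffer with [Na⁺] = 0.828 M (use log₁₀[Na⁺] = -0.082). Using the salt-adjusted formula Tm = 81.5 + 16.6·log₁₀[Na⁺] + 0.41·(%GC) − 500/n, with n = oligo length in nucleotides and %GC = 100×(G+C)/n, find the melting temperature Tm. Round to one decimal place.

Length n = 54. G=9, C=13, A=12, T=20
G+C = 22, so %GC = 22/54 × 100 = 40.741%
Salt term: 16.6 × (-0.082) = -1.361
GC term: 0.41 × 40.741 = 16.704; length term: −500/54 = −9.259
Tm = 81.5 + (-1.361) + 16.704 − 9.259 = 87.584 → 87.6°C

87.6°C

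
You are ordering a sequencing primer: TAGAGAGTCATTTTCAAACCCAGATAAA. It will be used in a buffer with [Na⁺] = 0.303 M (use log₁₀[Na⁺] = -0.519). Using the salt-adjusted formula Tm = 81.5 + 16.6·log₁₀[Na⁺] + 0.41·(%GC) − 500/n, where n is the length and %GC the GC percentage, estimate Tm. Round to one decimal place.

Length n = 28. Scanning the sequence gives T=7, A=12, C=5, G=4.
G+C = 9, so %GC = 9/28 × 100 = 32.143%
Salt term: 16.6 × (-0.519) = -8.615
GC term: 0.41 × 32.143 = 13.179; length term: −500/28 = −17.857
Tm = 81.5 + (-8.615) + 13.179 − 17.857 = 68.207 → 68.2°C

68.2°C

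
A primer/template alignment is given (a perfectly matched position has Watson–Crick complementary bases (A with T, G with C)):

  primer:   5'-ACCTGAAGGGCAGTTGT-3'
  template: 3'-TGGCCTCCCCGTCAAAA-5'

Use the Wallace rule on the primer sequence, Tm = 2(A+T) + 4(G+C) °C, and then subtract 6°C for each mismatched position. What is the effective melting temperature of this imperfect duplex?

34°C

Primer base counts: A=4, T=4, G=6, C=3 → A+T=8, G+C=9
Perfect-match Tm = 2(8) + 4(9) = 16 + 36 = 52°C
Mismatches (positions where the bases are not complementary): 3 (at positions 4, 7, 16)
Effective Tm = 52 − 3×6 = 52 − 18 = 34°C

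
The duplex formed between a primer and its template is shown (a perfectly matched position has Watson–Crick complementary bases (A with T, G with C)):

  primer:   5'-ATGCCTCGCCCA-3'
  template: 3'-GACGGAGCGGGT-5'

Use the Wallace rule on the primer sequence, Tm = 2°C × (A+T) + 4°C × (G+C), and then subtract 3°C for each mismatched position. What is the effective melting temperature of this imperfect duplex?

37°C

Primer base counts: A=2, T=2, G=2, C=6 → A+T=4, G+C=8
Perfect-match Tm = 2(4) + 4(8) = 8 + 32 = 40°C
Mismatches (positions where the bases are not complementary): 1 (at position 1)
Effective Tm = 40 − 1×3 = 40 − 3 = 37°C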